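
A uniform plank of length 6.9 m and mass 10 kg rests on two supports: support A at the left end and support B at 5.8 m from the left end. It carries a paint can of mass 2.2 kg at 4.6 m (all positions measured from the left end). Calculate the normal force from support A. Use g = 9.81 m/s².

R_A ≈ 44.2 N

Sum moments about support B (its reaction then has zero moment arm).
Beam weight: 10 × 9.81 = 98.1 N down at 3.45 m → arm 2.35 m, τ = 98.1 × 2.35 = 230.5 N·m counterclockwise.
Paint can: 2.2 × 9.81 = 21.58 N down at 4.6 m → arm 1.2 m, τ = 21.58 × 1.2 = 25.9 N·m counterclockwise.
Net load moment about support B = 256.4 N·m counterclockwise.
Reaction R at support A is upward at 0 m, arm 5.8 m → moment R × 5.8 clockwise.
For rotational equilibrium, R × 5.8 = 256.4, so R = 44.2 N.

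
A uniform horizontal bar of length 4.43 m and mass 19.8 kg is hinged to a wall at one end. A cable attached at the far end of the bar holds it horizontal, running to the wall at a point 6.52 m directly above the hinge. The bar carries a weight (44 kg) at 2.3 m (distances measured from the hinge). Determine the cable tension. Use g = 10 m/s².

T ≈ 396 N

Take moments about the hinge.
Beam weight: 19.8 × 10 = 198 N down at 2.215 m → arm 2.215 m, τ = 198 × 2.215 = 438.6 N·m clockwise.
Weight: 44 × 10 = 440 N down at 2.3 m → arm 2.3 m, τ = 440 × 2.3 = 1012 N·m clockwise.
Total clockwise load moment = 1451 N·m.
The cable tension T acts at 4.43 m; only its component perpendicular to the bar, T sinθ, produces torque. sinθ = h/√(h²+d²) = 6.52/√(6.52²+4.43²) = 0.8271.
Setting net torque to zero: T × 4.43 × 0.8271 = 1451 → T = 1451 / 3.664 = 396 N.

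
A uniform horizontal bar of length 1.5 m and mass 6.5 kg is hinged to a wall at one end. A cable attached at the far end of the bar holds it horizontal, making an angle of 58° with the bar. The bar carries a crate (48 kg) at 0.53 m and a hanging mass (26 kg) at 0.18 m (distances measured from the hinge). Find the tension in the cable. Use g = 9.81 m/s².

Taking torques about the hinge:
Beam weight: 6.5 × 9.81 = 63.77 N down at 0.75 m → arm 0.75 m, τ = 63.77 × 0.75 = 47.83 N·m clockwise.
Crate: 48 × 9.81 = 470.9 N down at 0.53 m → arm 0.53 m, τ = 470.9 × 0.53 = 249.6 N·m clockwise.
Hanging mass: 26 × 9.81 = 255.1 N down at 0.18 m → arm 0.18 m, τ = 255.1 × 0.18 = 45.92 N·m clockwise.
Total clockwise load moment = 343.4 N·m.
The cable tension T acts at 1.5 m; only its component perpendicular to the bar, T sinθ, produces torque. sin 58° = 0.848.
Στ = 0 ⇒ T × 1.5 × 0.848 = 343.4 ⇒ T = 343.4 / 1.272 = 270 N.

T ≈ 270 N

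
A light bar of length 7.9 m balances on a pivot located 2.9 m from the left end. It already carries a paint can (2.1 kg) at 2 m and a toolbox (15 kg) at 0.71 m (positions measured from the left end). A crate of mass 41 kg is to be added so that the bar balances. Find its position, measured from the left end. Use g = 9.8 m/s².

About the pivot (at 2.9 m from the left end):
Paint can: 2.1 × 9.8 = 20.58 N down at 2 m → arm 0.9 m, τ = 20.58 × 0.9 = 18.52 N·m counterclockwise.
Toolbox: 15 × 9.8 = 147 N down at 0.71 m → arm 2.19 m, τ = 147 × 2.19 = 321.9 N·m counterclockwise.
Net moment of existing loads = 340.4 N·m counterclockwise.
The crate weighs 41 × 9.8 = 401.8 N and must supply an equal clockwise moment, so its lever arm about the pivot is 340.4 / 401.8 = 0.847 m.
That puts it at 2.9 + 0.847 = 3.75 m from the left end.

x ≈ 3.75 m from the left end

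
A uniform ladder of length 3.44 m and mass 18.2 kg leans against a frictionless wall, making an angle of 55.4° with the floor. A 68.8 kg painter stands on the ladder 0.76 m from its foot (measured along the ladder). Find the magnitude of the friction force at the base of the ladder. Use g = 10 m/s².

f ≈ 168 N

About the foot of the ladder:
Ladder weight 18.2×10 = 182 N acts at 1.72 m along the ladder; its horizontal arm is 1.72·cos55.4° = 0.9767 m → τ = 177.8 N·m clockwise.
Painter: 68.8×10 = 688 N at 0.76 m → arm 0.4316 m → τ = 296.9 N·m clockwise.
Wall normal N acts horizontally at the top; its moment arm is the height L sinθ = 3.44·sin55.4° = 2.832 m, counterclockwise.
For rotational equilibrium, N × 2.832 = 474.7, so N = 168 N.
ΣFx = 0: friction at the foot balances the wall's push, so f = N_wall = 168 N.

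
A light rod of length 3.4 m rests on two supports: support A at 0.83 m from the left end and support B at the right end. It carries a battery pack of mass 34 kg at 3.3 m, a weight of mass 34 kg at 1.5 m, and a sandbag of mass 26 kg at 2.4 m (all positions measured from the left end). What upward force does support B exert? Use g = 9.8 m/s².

R_B ≈ 563 N

Choose support A as the axis so its reaction then has zero moment arm.
Battery pack: 34 × 9.8 = 333.2 N down at 3.3 m → arm 2.47 m, τ = 333.2 × 2.47 = 823 N·m clockwise.
Weight: 34 × 9.8 = 333.2 N down at 1.5 m → arm 0.67 m, τ = 333.2 × 0.67 = 223.2 N·m clockwise.
Sandbag: 26 × 9.8 = 254.8 N down at 2.4 m → arm 1.57 m, τ = 254.8 × 1.57 = 400 N·m clockwise.
Net load moment about support A = 1446 N·m clockwise.
Reaction R at support B is upward at 3.4 m, arm 2.57 m → moment R × 2.57 counterclockwise.
Balancing moments: R × 2.57 = 1446, giving R = 563 N.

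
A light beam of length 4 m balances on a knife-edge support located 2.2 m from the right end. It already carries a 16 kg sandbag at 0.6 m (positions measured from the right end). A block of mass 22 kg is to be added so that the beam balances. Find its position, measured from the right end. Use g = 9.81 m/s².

x ≈ 3.36 m from the right end

Choose the knife-edge support (at 2.2 m from the right end) as the axis so the support reaction has zero arm there.
Sandbag: 16 × 9.81 = 157 N down at 0.6 m → arm 1.6 m, τ = 157 × 1.6 = 251.2 N·m clockwise.
Net moment of existing loads = 251.2 N·m clockwise.
The block weighs 22 × 9.81 = 215.8 N and must supply an equal counterclockwise moment, so its lever arm about the knife-edge support is 251.2 / 215.8 = 1.16 m.
That puts it at 2.2 + 1.16 = 3.36 m from the right end.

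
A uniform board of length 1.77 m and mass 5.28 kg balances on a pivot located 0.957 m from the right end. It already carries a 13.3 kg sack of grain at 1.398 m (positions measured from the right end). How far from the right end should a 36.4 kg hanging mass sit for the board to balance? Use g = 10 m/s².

Sum moments about the pivot (at 0.957 m from the right end) (the support reaction has zero arm there).
Beam weight: 5.28 × 10 = 52.8 N down at 0.885 m → arm 0.072 m, τ = 52.8 × 0.072 = 3.802 N·m clockwise.
Sack of grain: 13.3 × 10 = 133 N down at 1.398 m → arm 0.441 m, τ = 133 × 0.441 = 58.65 N·m counterclockwise.
Net moment of existing loads = 54.85 N·m counterclockwise.
The hanging mass weighs 36.4 × 10 = 364 N and must supply an equal clockwise moment, so its lever arm about the pivot is 54.85 / 364 = 0.151 m.
That puts it at 0.957 − 0.151 = 0.806 m from the right end.

x ≈ 0.806 m from the right end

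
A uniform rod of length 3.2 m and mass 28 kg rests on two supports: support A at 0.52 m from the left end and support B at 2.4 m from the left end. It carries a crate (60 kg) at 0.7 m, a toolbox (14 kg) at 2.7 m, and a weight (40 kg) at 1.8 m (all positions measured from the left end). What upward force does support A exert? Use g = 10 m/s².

Choose support B as the axis so its reaction then has zero moment arm.
Beam weight: 28 × 10 = 280 N down at 1.6 m → arm 0.8 m, τ = 280 × 0.8 = 224 N·m counterclockwise.
Crate: 60 × 10 = 600 N down at 0.7 m → arm 1.7 m, τ = 600 × 1.7 = 1020 N·m counterclockwise.
Toolbox: 14 × 10 = 140 N down at 2.7 m → arm 0.3 m, τ = 140 × 0.3 = 42 N·m clockwise.
Weight: 40 × 10 = 400 N down at 1.8 m → arm 0.6 m, τ = 400 × 0.6 = 240 N·m counterclockwise.
Net load moment about support B = 1442 N·m counterclockwise.
Reaction R at support A is upward at 0.52 m, arm 1.88 m → moment R × 1.88 clockwise.
Setting net torque to zero: R × 1.88 = 1442 → R = 767 N.

R_A ≈ 767 N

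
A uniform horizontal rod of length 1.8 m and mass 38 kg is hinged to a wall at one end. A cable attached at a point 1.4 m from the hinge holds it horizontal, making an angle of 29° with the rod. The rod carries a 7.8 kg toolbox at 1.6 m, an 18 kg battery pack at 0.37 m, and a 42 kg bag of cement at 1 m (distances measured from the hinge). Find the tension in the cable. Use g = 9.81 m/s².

T ≈ 1380 N

Sum moments about the hinge (the unknown hinge reaction has zero arm there).
Beam weight: 38 × 9.81 = 372.8 N down at 0.9 m → arm 0.9 m, τ = 372.8 × 0.9 = 335.5 N·m clockwise.
Toolbox: 7.8 × 9.81 = 76.52 N down at 1.6 m → arm 1.6 m, τ = 76.52 × 1.6 = 122.4 N·m clockwise.
Battery pack: 18 × 9.81 = 176.6 N down at 0.37 m → arm 0.37 m, τ = 176.6 × 0.37 = 65.34 N·m clockwise.
Bag of cement: 42 × 9.81 = 412 N down at 1 m → arm 1 m, τ = 412 × 1 = 412 N·m clockwise.
Total clockwise load moment = 935.2 N·m.
The cable tension T acts at 1.4 m; only its component perpendicular to the rod, T sinθ, produces torque. sin 29° = 0.4848.
For rotational equilibrium, T × 1.4 × 0.4848 = 935.2, so T = 935.2 / 0.6787 = 1380 N.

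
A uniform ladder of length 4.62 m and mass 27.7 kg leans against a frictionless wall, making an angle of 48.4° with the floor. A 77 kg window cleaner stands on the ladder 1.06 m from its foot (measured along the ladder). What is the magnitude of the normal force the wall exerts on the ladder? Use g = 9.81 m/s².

About the foot of the ladder:
Ladder weight 27.7×9.81 = 271.7 N acts at 2.31 m along the ladder; its horizontal arm is 2.31·cos48.4° = 1.534 m → τ = 416.8 N·m clockwise.
Window cleaner: 77×9.81 = 755.4 N at 1.06 m → arm 0.7038 m → τ = 531.7 N·m clockwise.
Wall normal N acts horizontally at the top; its moment arm is the height L sinθ = 4.62·sin48.4° = 3.455 m, counterclockwise.
Balancing moments: N × 3.455 = 948.5, giving N = 275 N.

N_wall ≈ 275 N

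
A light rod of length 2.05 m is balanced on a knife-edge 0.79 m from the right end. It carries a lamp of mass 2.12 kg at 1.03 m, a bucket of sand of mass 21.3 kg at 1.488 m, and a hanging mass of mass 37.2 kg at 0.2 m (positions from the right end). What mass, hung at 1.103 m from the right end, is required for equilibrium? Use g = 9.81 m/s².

m ≈ 21 kg

Sum moments about the knife-edge (at 0.79 m from the right end) (the support reaction has zero arm there).
Lamp: 2.12 × 9.81 = 20.8 N down at 1.03 m → arm 0.24 m, τ = 20.8 × 0.24 = 4.992 N·m counterclockwise.
Bucket of sand: 21.3 × 9.81 = 209 N down at 1.488 m → arm 0.698 m, τ = 209 × 0.698 = 145.9 N·m counterclockwise.
Hanging mass: 37.2 × 9.81 = 364.9 N down at 0.2 m → arm 0.59 m, τ = 364.9 × 0.59 = 215.3 N·m clockwise.
Net moment of known loads = 64.41 N·m clockwise.
An unknown mass m at 1.103 m has arm 0.313 m; its moment is m·g·0.313 counterclockwise.
Setting net torque to zero: m × 9.81 × 0.313 = 64.41 → m = 64.41 / (9.81 × 0.313) = 21 kg.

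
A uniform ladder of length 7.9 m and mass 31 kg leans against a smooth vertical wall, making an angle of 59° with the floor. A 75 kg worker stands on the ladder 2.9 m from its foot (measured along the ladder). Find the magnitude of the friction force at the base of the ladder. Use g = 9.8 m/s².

Take moments about the foot of the ladder.
Ladder weight 31×9.8 = 303.8 N acts at 3.95 m along the ladder; its horizontal arm is 3.95·cos59° = 2.034 m → τ = 617.9 N·m clockwise.
Worker: 75×9.8 = 735 N at 2.9 m → arm 1.494 m → τ = 1098 N·m clockwise.
Wall normal N acts horizontally at the top; its moment arm is the height L sinθ = 7.9·sin59° = 6.772 m, counterclockwise.
Setting net torque to zero: N × 6.772 = 1716 → N = 253 N.
ΣFx = 0: friction at the foot balances the wall's push, so f = N_wall = 253 N.

f ≈ 253 N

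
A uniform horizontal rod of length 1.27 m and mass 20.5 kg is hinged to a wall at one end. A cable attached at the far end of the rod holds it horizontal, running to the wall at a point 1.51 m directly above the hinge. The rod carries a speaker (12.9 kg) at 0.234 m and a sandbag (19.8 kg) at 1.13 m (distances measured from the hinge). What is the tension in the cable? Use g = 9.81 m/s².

T ≈ 388 N

About the hinge:
Beam weight: 20.5 × 9.81 = 201.1 N down at 0.635 m → arm 0.635 m, τ = 201.1 × 0.635 = 127.7 N·m clockwise.
Speaker: 12.9 × 9.81 = 126.5 N down at 0.234 m → arm 0.234 m, τ = 126.5 × 0.234 = 29.6 N·m clockwise.
Sandbag: 19.8 × 9.81 = 194.2 N down at 1.13 m → arm 1.13 m, τ = 194.2 × 1.13 = 219.4 N·m clockwise.
Total clockwise load moment = 376.7 N·m.
The cable tension T acts at 1.27 m; only its component perpendicular to the rod, T sinθ, produces torque. sinθ = h/√(h²+d²) = 1.51/√(1.51²+1.27²) = 0.7653.
Balancing moments: T × 1.27 × 0.7653 = 376.7, giving T = 376.7 / 0.9719 = 388 N.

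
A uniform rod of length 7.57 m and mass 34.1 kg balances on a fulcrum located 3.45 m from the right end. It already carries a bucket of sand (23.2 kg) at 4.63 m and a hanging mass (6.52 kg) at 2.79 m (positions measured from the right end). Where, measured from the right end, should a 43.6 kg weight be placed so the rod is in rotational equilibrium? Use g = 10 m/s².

x ≈ 2.66 m from the right end

Sum moments about the fulcrum (at 3.45 m from the right end) (the support reaction has zero arm there).
Beam weight: 34.1 × 10 = 341 N down at 3.785 m → arm 0.335 m, τ = 341 × 0.335 = 114.2 N·m counterclockwise.
Bucket of sand: 23.2 × 10 = 232 N down at 4.63 m → arm 1.18 m, τ = 232 × 1.18 = 273.8 N·m counterclockwise.
Hanging mass: 6.52 × 10 = 65.2 N down at 2.79 m → arm 0.66 m, τ = 65.2 × 0.66 = 43.03 N·m clockwise.
Net moment of existing loads = 345 N·m counterclockwise.
The weight weighs 43.6 × 10 = 436 N and must supply an equal clockwise moment, so its lever arm about the fulcrum is 345 / 436 = 0.791 m.
That puts it at 3.45 − 0.791 = 2.66 m from the right end.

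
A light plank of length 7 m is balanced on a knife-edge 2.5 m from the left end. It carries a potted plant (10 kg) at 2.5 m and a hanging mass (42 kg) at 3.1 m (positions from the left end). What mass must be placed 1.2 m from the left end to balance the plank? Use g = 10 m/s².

Sum moments about the knife-edge (at 2.5 m from the left end) (the support reaction has zero arm there).
Potted plant: acts at the knife-edge, moment arm 0 → no torque.
Hanging mass: 42 × 10 = 420 N down at 3.1 m → arm 0.6 m, τ = 420 × 0.6 = 252 N·m clockwise.
Net moment of known loads = 252 N·m clockwise.
An unknown mass m at 1.2 m has arm 1.3 m; its moment is m·g·1.3 counterclockwise.
Setting net torque to zero: m × 10 × 1.3 = 252 → m = 252 / (10 × 1.3) = 19.4 kg.

m ≈ 19.4 kg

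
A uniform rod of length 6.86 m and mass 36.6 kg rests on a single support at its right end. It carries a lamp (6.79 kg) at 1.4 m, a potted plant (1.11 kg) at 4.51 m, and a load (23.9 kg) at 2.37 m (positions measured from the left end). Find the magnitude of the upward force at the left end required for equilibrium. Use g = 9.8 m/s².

About the right end:
Beam weight: 36.6 × 9.8 = 358.7 N down at 3.43 m → arm 3.43 m, τ = 358.7 × 3.43 = 1230 N·m counterclockwise.
Lamp: 6.79 × 9.8 = 66.54 N down at 1.4 m → arm 5.46 m, τ = 66.54 × 5.46 = 363.3 N·m counterclockwise.
Potted plant: 1.11 × 9.8 = 10.88 N down at 4.51 m → arm 2.35 m, τ = 10.88 × 2.35 = 25.57 N·m counterclockwise.
Load: 23.9 × 9.8 = 234.2 N down at 2.37 m → arm 4.49 m, τ = 234.2 × 4.49 = 1052 N·m counterclockwise.
Net moment of the loads = 2671 N·m counterclockwise.
The upward force F acts at the left end, arm 6.86 m, giving F × 6.86 clockwise.
Balancing moments: F × 6.86 = 2671, giving F = 2671 / 6.86 = 389 N.

F ≈ 389 N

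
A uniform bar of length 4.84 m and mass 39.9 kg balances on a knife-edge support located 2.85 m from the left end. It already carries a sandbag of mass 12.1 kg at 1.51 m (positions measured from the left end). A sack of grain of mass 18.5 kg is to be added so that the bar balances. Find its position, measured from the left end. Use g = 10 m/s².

x ≈ 4.65 m from the left end

Sum moments about the knife-edge support (at 2.85 m from the left end) (the support reaction has zero arm there).
Beam weight: 39.9 × 10 = 399 N down at 2.42 m → arm 0.43 m, τ = 399 × 0.43 = 171.6 N·m counterclockwise.
Sandbag: 12.1 × 10 = 121 N down at 1.51 m → arm 1.34 m, τ = 121 × 1.34 = 162.1 N·m counterclockwise.
Net moment of existing loads = 333.7 N·m counterclockwise.
The sack of grain weighs 18.5 × 10 = 185 N and must supply an equal clockwise moment, so its lever arm about the knife-edge support is 333.7 / 185 = 1.8 m.
That puts it at 2.85 + 1.8 = 4.65 m from the left end.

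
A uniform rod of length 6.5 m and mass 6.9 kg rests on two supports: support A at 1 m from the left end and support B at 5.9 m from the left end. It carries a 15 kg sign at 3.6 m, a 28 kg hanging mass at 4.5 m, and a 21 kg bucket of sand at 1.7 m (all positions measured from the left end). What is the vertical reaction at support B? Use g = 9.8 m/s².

R_B ≈ 334 N

Take moments about support A.
Beam weight: 6.9 × 9.8 = 67.62 N down at 3.25 m → arm 2.25 m, τ = 67.62 × 2.25 = 152.1 N·m clockwise.
Sign: 15 × 9.8 = 147 N down at 3.6 m → arm 2.6 m, τ = 147 × 2.6 = 382.2 N·m clockwise.
Hanging mass: 28 × 9.8 = 274.4 N down at 4.5 m → arm 3.5 m, τ = 274.4 × 3.5 = 960.4 N·m clockwise.
Bucket of sand: 21 × 9.8 = 205.8 N down at 1.7 m → arm 0.7 m, τ = 205.8 × 0.7 = 144.1 N·m clockwise.
Net load moment about support A = 1639 N·m clockwise.
Reaction R at support B is upward at 5.9 m, arm 4.9 m → moment R × 4.9 counterclockwise.
Balancing moments: R × 4.9 = 1639, giving R = 334 N.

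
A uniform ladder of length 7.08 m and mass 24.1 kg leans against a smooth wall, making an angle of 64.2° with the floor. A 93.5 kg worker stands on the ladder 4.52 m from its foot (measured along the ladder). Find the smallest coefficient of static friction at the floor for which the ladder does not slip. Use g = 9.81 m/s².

Taking torques about the foot of the ladder:
Ladder weight 24.1×9.81 = 236.4 N acts at 3.54 m along the ladder; its horizontal arm is 3.54·cos64.2° = 1.541 m → τ = 364.3 N·m clockwise.
Worker: 93.5×9.81 = 917.2 N at 4.52 m → arm 1.967 m → τ = 1804 N·m clockwise.
Wall normal N acts horizontally at the top; its moment arm is the height L sinθ = 7.08·sin64.2° = 6.374 m, counterclockwise.
For rotational equilibrium, N × 6.374 = 2168, so N = 340.1 N.
ΣFx = 0 ⇒ f = N_wall = 340.1 N. ΣFy = 0 ⇒ N_floor = 1154 N.
μ_min = f / N_floor = 340.1 / 1154 = 0.295.

μ_min ≈ 0.295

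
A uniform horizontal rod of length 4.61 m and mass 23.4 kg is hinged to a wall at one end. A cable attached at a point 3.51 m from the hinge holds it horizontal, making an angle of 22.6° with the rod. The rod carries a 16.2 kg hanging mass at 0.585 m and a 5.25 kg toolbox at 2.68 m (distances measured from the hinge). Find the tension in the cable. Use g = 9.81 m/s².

Taking torques about the hinge:
Beam weight: 23.4 × 9.81 = 229.6 N down at 2.305 m → arm 2.305 m, τ = 229.6 × 2.305 = 529.2 N·m clockwise.
Hanging mass: 16.2 × 9.81 = 158.9 N down at 0.585 m → arm 0.585 m, τ = 158.9 × 0.585 = 92.96 N·m clockwise.
Toolbox: 5.25 × 9.81 = 51.5 N down at 2.68 m → arm 2.68 m, τ = 51.5 × 2.68 = 138 N·m clockwise.
Total clockwise load moment = 760.2 N·m.
The cable tension T acts at 3.51 m; only its component perpendicular to the rod, T sinθ, produces torque. sin 22.6° = 0.3843.
Στ = 0 ⇒ T × 3.51 × 0.3843 = 760.2 ⇒ T = 760.2 / 1.349 = 564 N.

T ≈ 564 N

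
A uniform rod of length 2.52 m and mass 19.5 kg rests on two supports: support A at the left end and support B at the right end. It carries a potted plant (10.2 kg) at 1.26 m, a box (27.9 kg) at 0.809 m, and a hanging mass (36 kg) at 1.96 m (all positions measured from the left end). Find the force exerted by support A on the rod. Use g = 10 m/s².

R_A ≈ 418 N

Sum moments about support B (its reaction then has zero moment arm).
Beam weight: 19.5 × 10 = 195 N down at 1.26 m → arm 1.26 m, τ = 195 × 1.26 = 245.7 N·m counterclockwise.
Potted plant: 10.2 × 10 = 102 N down at 1.26 m → arm 1.26 m, τ = 102 × 1.26 = 128.5 N·m counterclockwise.
Box: 27.9 × 10 = 279 N down at 0.809 m → arm 1.711 m, τ = 279 × 1.711 = 477.4 N·m counterclockwise.
Hanging mass: 36 × 10 = 360 N down at 1.96 m → arm 0.56 m, τ = 360 × 0.56 = 201.6 N·m counterclockwise.
Net load moment about support B = 1053 N·m counterclockwise.
Reaction R at support A is upward at 0 m, arm 2.52 m → moment R × 2.52 clockwise.
For rotational equilibrium, R × 2.52 = 1053, so R = 418 N.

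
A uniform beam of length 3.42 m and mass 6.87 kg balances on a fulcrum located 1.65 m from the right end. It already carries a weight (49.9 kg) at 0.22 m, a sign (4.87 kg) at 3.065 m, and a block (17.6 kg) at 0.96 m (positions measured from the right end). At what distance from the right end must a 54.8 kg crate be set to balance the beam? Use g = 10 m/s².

Take moments about the fulcrum (at 1.65 m from the right end).
Beam weight: 6.87 × 10 = 68.7 N down at 1.71 m → arm 0.06 m, τ = 68.7 × 0.06 = 4.122 N·m counterclockwise.
Weight: 49.9 × 10 = 499 N down at 0.22 m → arm 1.43 m, τ = 499 × 1.43 = 713.6 N·m clockwise.
Sign: 4.87 × 10 = 48.7 N down at 3.065 m → arm 1.415 m, τ = 48.7 × 1.415 = 68.91 N·m counterclockwise.
Block: 17.6 × 10 = 176 N down at 0.96 m → arm 0.69 m, τ = 176 × 0.69 = 121.4 N·m clockwise.
Net moment of existing loads = 762 N·m clockwise.
The crate weighs 54.8 × 10 = 548 N and must supply an equal counterclockwise moment, so its lever arm about the fulcrum is 762 / 548 = 1.39 m.
That puts it at 1.65 + 1.39 = 3.04 m from the right end.

x ≈ 3.04 m from the right end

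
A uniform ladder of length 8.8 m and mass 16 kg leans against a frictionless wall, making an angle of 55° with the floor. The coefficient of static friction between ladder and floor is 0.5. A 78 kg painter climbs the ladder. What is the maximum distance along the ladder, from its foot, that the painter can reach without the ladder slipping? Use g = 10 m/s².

Sum moments about the foot of the ladder (the floor normal and friction both act there and drop out).
Ladder weight 16×10 = 160 N acts at 4.4 m along the ladder; its horizontal arm is 4.4·cos55° = 2.524 m → τ = 403.8 N·m clockwise.
Painter weight 78×10 = 780 N at distance d → arm d·cos55° → τ = 780·d·0.5736 clockwise.
Wall normal N at the top has arm L sinθ = 7.209 m counterclockwise, so Στ = 0 gives N·7.209 = 403.8 + 447.4·d.
ΣFy = 0 ⇒ N_floor = 940 N, so the maximum friction is μ_s·N_floor = 0.5×940 = 470 N. ΣFx = 0 ⇒ N_wall = f, so at the slipping point N = 470 N.
Substituting: 470×7.209 = 403.8 + 447.4·d ⇒ d = (3388 − 403.8) / 447.4 = 6.67 m.

d ≈ 6.67 m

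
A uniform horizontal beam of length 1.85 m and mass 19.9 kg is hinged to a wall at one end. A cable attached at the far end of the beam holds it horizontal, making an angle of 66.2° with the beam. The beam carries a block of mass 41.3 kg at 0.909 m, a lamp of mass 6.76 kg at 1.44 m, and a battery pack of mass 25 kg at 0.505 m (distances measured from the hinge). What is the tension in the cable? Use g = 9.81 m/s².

Choose the hinge as the axis so the unknown hinge reaction has zero arm there.
Beam weight: 19.9 × 9.81 = 195.2 N down at 0.925 m → arm 0.925 m, τ = 195.2 × 0.925 = 180.6 N·m clockwise.
Block: 41.3 × 9.81 = 405.2 N down at 0.909 m → arm 0.909 m, τ = 405.2 × 0.909 = 368.3 N·m clockwise.
Lamp: 6.76 × 9.81 = 66.32 N down at 1.44 m → arm 1.44 m, τ = 66.32 × 1.44 = 95.5 N·m clockwise.
Battery pack: 25 × 9.81 = 245.2 N down at 0.505 m → arm 0.505 m, τ = 245.2 × 0.505 = 123.8 N·m clockwise.
Total clockwise load moment = 768.2 N·m.
The cable tension T acts at 1.85 m; only its component perpendicular to the beam, T sinθ, produces torque. sin 66.2° = 0.915.
Setting net torque to zero: T × 1.85 × 0.915 = 768.2 → T = 768.2 / 1.693 = 454 N.

T ≈ 454 N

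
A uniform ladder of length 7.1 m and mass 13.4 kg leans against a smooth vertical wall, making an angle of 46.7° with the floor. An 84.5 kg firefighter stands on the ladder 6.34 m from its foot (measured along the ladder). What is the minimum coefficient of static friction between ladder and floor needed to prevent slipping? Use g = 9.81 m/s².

μ_min ≈ 0.791

About the foot of the ladder:
Ladder weight 13.4×9.81 = 131.5 N acts at 3.55 m along the ladder; its horizontal arm is 3.55·cos46.7° = 2.435 m → τ = 320.2 N·m clockwise.
Firefighter: 84.5×9.81 = 828.9 N at 6.34 m → arm 4.348 m → τ = 3604 N·m clockwise.
Wall normal N acts horizontally at the top; its moment arm is the height L sinθ = 7.1·sin46.7° = 5.167 m, counterclockwise.
Στ = 0 ⇒ N × 5.167 = 3924 ⇒ N = 759.4 N.
ΣFx = 0 ⇒ f = N_wall = 759.4 N. ΣFy = 0 ⇒ N_floor = 960.4 N.
μ_min = f / N_floor = 759.4 / 960.4 = 0.791.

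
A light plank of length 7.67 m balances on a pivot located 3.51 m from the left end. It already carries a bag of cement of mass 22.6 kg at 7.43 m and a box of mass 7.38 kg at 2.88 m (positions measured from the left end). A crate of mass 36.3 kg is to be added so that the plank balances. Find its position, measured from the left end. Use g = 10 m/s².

About the pivot (at 3.51 m from the left end):
Bag of cement: 22.6 × 10 = 226 N down at 7.43 m → arm 3.92 m, τ = 226 × 3.92 = 885.9 N·m clockwise.
Box: 7.38 × 10 = 73.8 N down at 2.88 m → arm 0.63 m, τ = 73.8 × 0.63 = 46.49 N·m counterclockwise.
Net moment of existing loads = 839.4 N·m clockwise.
The crate weighs 36.3 × 10 = 363 N and must supply an equal counterclockwise moment, so its lever arm about the pivot is 839.4 / 363 = 2.31 m.
That puts it at 3.51 − 2.31 = 1.2 m from the left end.

x ≈ 1.2 m from the left end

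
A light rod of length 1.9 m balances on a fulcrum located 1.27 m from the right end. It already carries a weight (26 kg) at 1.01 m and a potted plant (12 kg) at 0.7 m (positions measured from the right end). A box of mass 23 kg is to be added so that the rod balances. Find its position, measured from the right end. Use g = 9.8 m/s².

x ≈ 1.86 m from the right end

Sum moments about the fulcrum (at 1.27 m from the right end) (the support reaction has zero arm there).
Weight: 26 × 9.8 = 254.8 N down at 1.01 m → arm 0.26 m, τ = 254.8 × 0.26 = 66.25 N·m clockwise.
Potted plant: 12 × 9.8 = 117.6 N down at 0.7 m → arm 0.57 m, τ = 117.6 × 0.57 = 67.03 N·m clockwise.
Net moment of existing loads = 133.3 N·m clockwise.
The box weighs 23 × 9.8 = 225.4 N and must supply an equal counterclockwise moment, so its lever arm about the fulcrum is 133.3 / 225.4 = 0.591 m.
That puts it at 1.27 + 0.591 = 1.86 m from the right end.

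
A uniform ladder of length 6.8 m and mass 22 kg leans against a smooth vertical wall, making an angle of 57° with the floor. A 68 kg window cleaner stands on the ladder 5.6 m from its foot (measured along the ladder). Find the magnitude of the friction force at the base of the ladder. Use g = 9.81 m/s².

f ≈ 427 N

Choose the foot of the ladder as the axis so the floor normal and friction both act there and drop out.
Ladder weight 22×9.81 = 215.8 N acts at 3.4 m along the ladder; its horizontal arm is 3.4·cos57° = 1.852 m → τ = 399.7 N·m clockwise.
Window cleaner: 68×9.81 = 667.1 N at 5.6 m → arm 3.05 m → τ = 2035 N·m clockwise.
Wall normal N acts horizontally at the top; its moment arm is the height L sinθ = 6.8·sin57° = 5.703 m, counterclockwise.
For rotational equilibrium, N × 5.703 = 2435, so N = 427 N.
ΣFx = 0: friction at the foot balances the wall's push, so f = N_wall = 427 N.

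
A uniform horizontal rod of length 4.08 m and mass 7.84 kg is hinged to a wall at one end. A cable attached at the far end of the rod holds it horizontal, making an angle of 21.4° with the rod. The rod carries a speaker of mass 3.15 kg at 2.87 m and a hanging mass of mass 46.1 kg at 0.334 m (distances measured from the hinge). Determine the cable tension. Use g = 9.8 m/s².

T ≈ 266 N

Choose the hinge as the axis so the unknown hinge reaction has zero arm there.
Beam weight: 7.84 × 9.8 = 76.83 N down at 2.04 m → arm 2.04 m, τ = 76.83 × 2.04 = 156.7 N·m clockwise.
Speaker: 3.15 × 9.8 = 30.87 N down at 2.87 m → arm 2.87 m, τ = 30.87 × 2.87 = 88.6 N·m clockwise.
Hanging mass: 46.1 × 9.8 = 451.8 N down at 0.334 m → arm 0.334 m, τ = 451.8 × 0.334 = 150.9 N·m clockwise.
Total clockwise load moment = 396.2 N·m.
The cable tension T acts at 4.08 m; only its component perpendicular to the rod, T sinθ, produces torque. sin 21.4° = 0.3649.
Setting net torque to zero: T × 4.08 × 0.3649 = 396.2 → T = 396.2 / 1.489 = 266 N.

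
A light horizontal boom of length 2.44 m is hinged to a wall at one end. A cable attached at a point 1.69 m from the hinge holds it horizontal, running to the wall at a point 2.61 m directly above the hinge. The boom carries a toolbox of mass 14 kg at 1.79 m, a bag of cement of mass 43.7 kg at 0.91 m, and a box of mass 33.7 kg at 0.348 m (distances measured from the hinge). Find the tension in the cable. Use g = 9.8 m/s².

T ≈ 529 N

Choose the hinge as the axis so the unknown hinge reaction has zero arm there.
Toolbox: 14 × 9.8 = 137.2 N down at 1.79 m → arm 1.79 m, τ = 137.2 × 1.79 = 245.6 N·m clockwise.
Bag of cement: 43.7 × 9.8 = 428.3 N down at 0.91 m → arm 0.91 m, τ = 428.3 × 0.91 = 389.8 N·m clockwise.
Box: 33.7 × 9.8 = 330.3 N down at 0.348 m → arm 0.348 m, τ = 330.3 × 0.348 = 114.9 N·m clockwise.
Total clockwise load moment = 750.3 N·m.
The cable tension T acts at 1.69 m; only its component perpendicular to the boom, T sinθ, produces torque. sinθ = h/√(h²+d²) = 2.61/√(2.61²+1.69²) = 0.8394.
Balancing moments: T × 1.69 × 0.8394 = 750.3, giving T = 750.3 / 1.419 = 529 N.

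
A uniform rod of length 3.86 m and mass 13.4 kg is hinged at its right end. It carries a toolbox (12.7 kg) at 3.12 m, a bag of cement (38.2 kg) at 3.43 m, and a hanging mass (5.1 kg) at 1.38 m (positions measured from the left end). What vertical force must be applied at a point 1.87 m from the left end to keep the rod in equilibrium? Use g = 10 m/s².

About the right end:
Beam weight: 13.4 × 10 = 134 N down at 1.93 m → arm 1.93 m, τ = 134 × 1.93 = 258.6 N·m counterclockwise.
Toolbox: 12.7 × 10 = 127 N down at 3.12 m → arm 0.74 m, τ = 127 × 0.74 = 93.98 N·m counterclockwise.
Bag of cement: 38.2 × 10 = 382 N down at 3.43 m → arm 0.43 m, τ = 382 × 0.43 = 164.3 N·m counterclockwise.
Hanging mass: 5.1 × 10 = 51 N down at 1.38 m → arm 2.48 m, τ = 51 × 2.48 = 126.5 N·m counterclockwise.
Net moment of the loads = 643.4 N·m counterclockwise.
The upward force F acts at a point 1.87 m from the left end, arm 1.99 m, giving F × 1.99 clockwise.
Setting net torque to zero: F × 1.99 = 643.4 → F = 643.4 / 1.99 = 323 N.

F ≈ 323 N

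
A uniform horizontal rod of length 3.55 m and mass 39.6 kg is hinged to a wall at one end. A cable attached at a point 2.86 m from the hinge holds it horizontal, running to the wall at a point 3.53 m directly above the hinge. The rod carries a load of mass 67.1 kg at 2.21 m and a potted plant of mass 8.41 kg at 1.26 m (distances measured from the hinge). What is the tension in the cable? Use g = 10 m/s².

T ≈ 1030 N

Taking torques about the hinge:
Beam weight: 39.6 × 10 = 396 N down at 1.775 m → arm 1.775 m, τ = 396 × 1.775 = 702.9 N·m clockwise.
Load: 67.1 × 10 = 671 N down at 2.21 m → arm 2.21 m, τ = 671 × 2.21 = 1483 N·m clockwise.
Potted plant: 8.41 × 10 = 84.1 N down at 1.26 m → arm 1.26 m, τ = 84.1 × 1.26 = 106 N·m clockwise.
Total clockwise load moment = 2292 N·m.
The cable tension T acts at 2.86 m; only its component perpendicular to the rod, T sinθ, produces torque. sinθ = h/√(h²+d²) = 3.53/√(3.53²+2.86²) = 0.777.
Setting net torque to zero: T × 2.86 × 0.777 = 2292 → T = 2292 / 2.222 = 1030 N.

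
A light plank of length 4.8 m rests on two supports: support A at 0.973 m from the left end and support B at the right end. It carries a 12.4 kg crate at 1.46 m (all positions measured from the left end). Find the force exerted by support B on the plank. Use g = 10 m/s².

Sum moments about support A (its reaction then has zero moment arm).
Crate: 12.4 × 10 = 124 N down at 1.46 m → arm 0.487 m, τ = 124 × 0.487 = 60.39 N·m clockwise.
Net load moment about support A = 60.39 N·m clockwise.
Reaction R at support B is upward at 4.8 m, arm 3.827 m → moment R × 3.827 counterclockwise.
Balancing moments: R × 3.827 = 60.39, giving R = 15.8 N.

R_B ≈ 15.8 N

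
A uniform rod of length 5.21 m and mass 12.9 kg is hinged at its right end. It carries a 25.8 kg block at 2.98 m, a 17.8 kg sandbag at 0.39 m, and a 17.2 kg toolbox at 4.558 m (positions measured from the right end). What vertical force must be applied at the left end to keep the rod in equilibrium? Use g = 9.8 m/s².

Sum moments about the right end (the unknown pivot reaction has zero arm there).
Beam weight: 12.9 × 9.8 = 126.4 N down at 2.605 m → arm 2.605 m, τ = 126.4 × 2.605 = 329.3 N·m counterclockwise.
Block: 25.8 × 9.8 = 252.8 N down at 2.98 m → arm 2.98 m, τ = 252.8 × 2.98 = 753.3 N·m counterclockwise.
Sandbag: 17.8 × 9.8 = 174.4 N down at 0.39 m → arm 0.39 m, τ = 174.4 × 0.39 = 68.02 N·m counterclockwise.
Toolbox: 17.2 × 9.8 = 168.6 N down at 4.558 m → arm 4.558 m, τ = 168.6 × 4.558 = 768.5 N·m counterclockwise.
Net moment of the loads = 1919 N·m counterclockwise.
The upward force F acts at the left end, arm 5.21 m, giving F × 5.21 clockwise.
Setting net torque to zero: F × 5.21 = 1919 → F = 1919 / 5.21 = 368 N.

F ≈ 368 N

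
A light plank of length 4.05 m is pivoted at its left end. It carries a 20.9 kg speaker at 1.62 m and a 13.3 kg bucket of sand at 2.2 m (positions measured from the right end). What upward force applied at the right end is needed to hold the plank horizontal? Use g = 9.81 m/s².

F ≈ 183 N

Choose the left end as the axis so the unknown pivot reaction has zero arm there.
Speaker: 20.9 × 9.81 = 205 N down at 1.62 m → arm 2.43 m, τ = 205 × 2.43 = 498.2 N·m clockwise.
Bucket of sand: 13.3 × 9.81 = 130.5 N down at 2.2 m → arm 1.85 m, τ = 130.5 × 1.85 = 241.4 N·m clockwise.
Net moment of the loads = 739.6 N·m clockwise.
The upward force F acts at the right end, arm 4.05 m, giving F × 4.05 counterclockwise.
Setting net torque to zero: F × 4.05 = 739.6 → F = 739.6 / 4.05 = 183 N.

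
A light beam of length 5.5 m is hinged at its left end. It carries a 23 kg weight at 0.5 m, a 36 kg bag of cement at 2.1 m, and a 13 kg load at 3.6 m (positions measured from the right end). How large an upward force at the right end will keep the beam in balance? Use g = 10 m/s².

F ≈ 477 N

About the left end:
Weight: 23 × 10 = 230 N down at 0.5 m → arm 5 m, τ = 230 × 5 = 1150 N·m clockwise.
Bag of cement: 36 × 10 = 360 N down at 2.1 m → arm 3.4 m, τ = 360 × 3.4 = 1224 N·m clockwise.
Load: 13 × 10 = 130 N down at 3.6 m → arm 1.9 m, τ = 130 × 1.9 = 247 N·m clockwise.
Net moment of the loads = 2621 N·m clockwise.
The upward force F acts at the right end, arm 5.5 m, giving F × 5.5 counterclockwise.
Setting net torque to zero: F × 5.5 = 2621 → F = 2621 / 5.5 = 477 N.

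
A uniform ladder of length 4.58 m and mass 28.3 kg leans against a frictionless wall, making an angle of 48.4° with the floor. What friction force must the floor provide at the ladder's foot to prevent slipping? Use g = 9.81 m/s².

f ≈ 123 N

About the foot of the ladder:
Ladder weight 28.3×9.81 = 277.6 N acts at 2.29 m along the ladder; its horizontal arm is 2.29·cos48.4° = 1.52 m → τ = 422 N·m clockwise.
Wall normal N acts horizontally at the top; its moment arm is the height L sinθ = 4.58·sin48.4° = 3.425 m, counterclockwise.
Στ = 0 ⇒ N × 3.425 = 422 ⇒ N = 123 N.
ΣFx = 0: friction at the foot balances the wall's push, so f = N_wall = 123 N.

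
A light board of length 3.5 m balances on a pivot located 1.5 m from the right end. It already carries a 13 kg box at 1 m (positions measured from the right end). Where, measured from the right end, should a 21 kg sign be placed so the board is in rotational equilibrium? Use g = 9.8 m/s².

x ≈ 1.81 m from the right end

Choose the pivot (at 1.5 m from the right end) as the axis so the support reaction has zero arm there.
Box: 13 × 9.8 = 127.4 N down at 1 m → arm 0.5 m, τ = 127.4 × 0.5 = 63.7 N·m clockwise.
Net moment of existing loads = 63.7 N·m clockwise.
The sign weighs 21 × 9.8 = 205.8 N and must supply an equal counterclockwise moment, so its lever arm about the pivot is 63.7 / 205.8 = 0.31 m.
That puts it at 1.5 + 0.31 = 1.81 m from the right end.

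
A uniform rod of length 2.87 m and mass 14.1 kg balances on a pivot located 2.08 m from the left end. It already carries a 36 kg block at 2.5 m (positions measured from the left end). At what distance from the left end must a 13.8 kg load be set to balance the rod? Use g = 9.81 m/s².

Taking torques about the pivot (at 2.08 m from the left end):
Beam weight: 14.1 × 9.81 = 138.3 N down at 1.435 m → arm 0.645 m, τ = 138.3 × 0.645 = 89.2 N·m counterclockwise.
Block: 36 × 9.81 = 353.2 N down at 2.5 m → arm 0.42 m, τ = 353.2 × 0.42 = 148.3 N·m clockwise.
Net moment of existing loads = 59.1 N·m clockwise.
The load weighs 13.8 × 9.81 = 135.4 N and must supply an equal counterclockwise moment, so its lever arm about the pivot is 59.1 / 135.4 = 0.436 m.
That puts it at 2.08 − 0.436 = 1.64 m from the left end.

x ≈ 1.64 m from the left end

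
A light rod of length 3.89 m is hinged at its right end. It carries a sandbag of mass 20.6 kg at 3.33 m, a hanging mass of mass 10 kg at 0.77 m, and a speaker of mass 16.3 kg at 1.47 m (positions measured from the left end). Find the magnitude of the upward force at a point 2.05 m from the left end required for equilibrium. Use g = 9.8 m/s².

F ≈ 438 N

Choose the right end as the axis so the unknown pivot reaction has zero arm there.
Sandbag: 20.6 × 9.8 = 201.9 N down at 3.33 m → arm 0.56 m, τ = 201.9 × 0.56 = 113.1 N·m counterclockwise.
Hanging mass: 10 × 9.8 = 98 N down at 0.77 m → arm 3.12 m, τ = 98 × 3.12 = 305.8 N·m counterclockwise.
Speaker: 16.3 × 9.8 = 159.7 N down at 1.47 m → arm 2.42 m, τ = 159.7 × 2.42 = 386.5 N·m counterclockwise.
Net moment of the loads = 805.4 N·m counterclockwise.
The upward force F acts at a point 2.05 m from the left end, arm 1.84 m, giving F × 1.84 clockwise.
Balancing moments: F × 1.84 = 805.4, giving F = 805.4 / 1.84 = 438 N.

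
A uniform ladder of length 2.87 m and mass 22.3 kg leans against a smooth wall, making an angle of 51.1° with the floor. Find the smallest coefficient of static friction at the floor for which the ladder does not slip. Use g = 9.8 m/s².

About the foot of the ladder:
Ladder weight 22.3×9.8 = 218.5 N acts at 1.435 m along the ladder; its horizontal arm is 1.435·cos51.1° = 0.9011 m → τ = 196.9 N·m clockwise.
Wall normal N acts horizontally at the top; its moment arm is the height L sinθ = 2.87·sin51.1° = 2.234 m, counterclockwise.
Στ = 0 ⇒ N × 2.234 = 196.9 ⇒ N = 88.14 N.
ΣFx = 0 ⇒ f = N_wall = 88.14 N. ΣFy = 0 ⇒ N_floor = 218.5 N.
μ_min = f / N_floor = 88.14 / 218.5 = 0.403.

μ_min ≈ 0.403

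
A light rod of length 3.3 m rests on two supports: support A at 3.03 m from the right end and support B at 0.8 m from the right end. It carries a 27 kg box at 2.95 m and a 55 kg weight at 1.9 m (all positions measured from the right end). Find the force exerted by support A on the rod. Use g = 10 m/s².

R_A ≈ 532 N

Take moments about support B.
Box: 27 × 10 = 270 N down at 2.95 m → arm 2.15 m, τ = 270 × 2.15 = 580.5 N·m counterclockwise.
Weight: 55 × 10 = 550 N down at 1.9 m → arm 1.1 m, τ = 550 × 1.1 = 605 N·m counterclockwise.
Net load moment about support B = 1186 N·m counterclockwise.
Reaction R at support A is upward at 3.03 m, arm 2.23 m → moment R × 2.23 clockwise.
Balancing moments: R × 2.23 = 1186, giving R = 532 N.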